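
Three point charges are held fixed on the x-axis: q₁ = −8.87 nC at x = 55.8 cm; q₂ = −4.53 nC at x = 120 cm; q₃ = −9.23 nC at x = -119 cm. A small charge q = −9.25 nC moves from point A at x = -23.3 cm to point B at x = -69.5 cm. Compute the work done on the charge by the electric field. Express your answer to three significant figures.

-3.41×10⁻⁷ J

The work done by the electric force is W_field = −ΔU = −q(V_B − V_A) = q(V_A − V_B).
At A: distances to the source charges are 0.791 m, 1.43 m, 0.957 m; V_A = Σ kqᵢ/rᵢ = -216 V.
At B: distances to the source charges are 1.25 m, 1.90 m, 0.495 m; V_B = Σ kqᵢ/rᵢ = -253 V.
ΔV = V_B − V_A = -36.8 V.
W_field = −qΔV = −(-9.25×10⁻⁹ C)(-36.8 V) = -3.41×10⁻⁷ J.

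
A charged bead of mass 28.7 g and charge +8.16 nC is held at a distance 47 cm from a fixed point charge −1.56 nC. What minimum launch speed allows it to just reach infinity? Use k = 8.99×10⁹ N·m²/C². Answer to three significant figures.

4.12×10⁻³ m/s

To just escape, total mechanical energy must reach zero at infinity: ½mv²_min + U = 0, so ½mv²_min = −U = |kQq|/r.
|U| = |kQq|/r = (8.99×10⁹ N·m²/C²)(1.56×10⁻⁹)(8.16×10⁻⁹)/(0.470) = 2.43×10⁻⁷ J.
v_min = √(2|U|/m) = √(2·2.43×10⁻⁷/0.0287) = 4.12×10⁻³ m/s.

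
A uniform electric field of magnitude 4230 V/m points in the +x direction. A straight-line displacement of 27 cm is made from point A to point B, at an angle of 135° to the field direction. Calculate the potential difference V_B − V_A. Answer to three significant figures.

808 V

Only the component of displacement along E changes the potential: ΔV = −E·d·cosθ.
ΔV = −(4230 V/m)(0.270 m)cos135° = 808 V.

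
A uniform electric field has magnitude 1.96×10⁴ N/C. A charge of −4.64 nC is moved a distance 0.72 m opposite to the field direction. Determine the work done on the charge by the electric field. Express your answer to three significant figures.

6.55×10⁻⁵ J

The potential change for a displacement 0.72 m opposite to the field direction is ΔV = +Ed = 1.41×10⁴ V.
W_field = −qΔV = 6.55×10⁻⁵ J.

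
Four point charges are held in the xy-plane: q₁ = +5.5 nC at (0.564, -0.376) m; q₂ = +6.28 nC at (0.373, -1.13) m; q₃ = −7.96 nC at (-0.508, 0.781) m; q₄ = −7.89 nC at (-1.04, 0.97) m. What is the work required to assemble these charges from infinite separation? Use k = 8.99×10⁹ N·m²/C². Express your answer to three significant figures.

The assembly work is the sum of pairwise potential energies, U = Σ_{i<j} kqᵢqⱼ/rᵢⱼ.
Pair separations: r₁₂ = 0.778 m, r₁₃ = 1.58 m, r₁₄ = 2.09 m, r₂₃ = 2.10 m, r₂₄ = 2.53 m, r₃₄ = 0.565 m.
Summing all 6 pair terms gives U = 5.74×10⁻⁷ J.

5.74×10⁻⁷ J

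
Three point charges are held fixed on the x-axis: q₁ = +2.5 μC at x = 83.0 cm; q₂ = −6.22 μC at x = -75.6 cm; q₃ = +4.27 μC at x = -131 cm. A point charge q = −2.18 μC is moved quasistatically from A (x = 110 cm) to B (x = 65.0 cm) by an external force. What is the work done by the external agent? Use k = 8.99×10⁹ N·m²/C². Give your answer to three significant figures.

For quasistatic motion the external work equals the change in potential energy: W_ext = qΔV = q(V_B − V_A).
At A: distances to the source charges are 0.270 m, 1.86 m, 2.41 m; V_A = Σ kqᵢ/rᵢ = 6.90×10⁴ V.
At B: distances to the source charges are 0.180 m, 1.41 m, 1.96 m; V_B = Σ kqᵢ/rᵢ = 1.05×10⁵ V.
ΔV = V_B − V_A = 3.56×10⁴ V.
W_ext = qΔV = (-2.18×10⁻⁶ C)(3.56×10⁴ V) = -0.0777 J.

-0.0777 J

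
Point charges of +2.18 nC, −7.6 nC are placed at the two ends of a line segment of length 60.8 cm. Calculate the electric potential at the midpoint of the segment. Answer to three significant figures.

-160 V

The total potential is the scalar sum of each charge's contribution, V = Σ kqᵢ/rᵢ.
Each charge is 0.304 m from the midpoint.
V = k[(2.18×10⁻⁹)/(0.304) + (-7.60×10⁻⁹)/(0.304)] = -160 V.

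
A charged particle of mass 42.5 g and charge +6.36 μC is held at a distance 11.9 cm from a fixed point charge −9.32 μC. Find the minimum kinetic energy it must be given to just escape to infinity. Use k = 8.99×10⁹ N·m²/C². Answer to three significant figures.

To just escape, total mechanical energy must reach zero at infinity: ½mv²_min + U = 0, so ½mv²_min = −U = |kQq|/r.
|U| = |kQq|/r = (8.99×10⁹ N·m²/C²)(9.32×10⁻⁶)(6.36×10⁻⁶)/(0.119) = 4.48 J.

4.48 J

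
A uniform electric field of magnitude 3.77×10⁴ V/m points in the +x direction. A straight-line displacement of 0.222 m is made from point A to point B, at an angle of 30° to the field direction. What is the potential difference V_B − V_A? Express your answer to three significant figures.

-7250 V

Only the component of displacement along E changes the potential: ΔV = −E·d·cosθ.
ΔV = −(3.77×10⁴ V/m)(0.222 m)cos30° = -7250 V.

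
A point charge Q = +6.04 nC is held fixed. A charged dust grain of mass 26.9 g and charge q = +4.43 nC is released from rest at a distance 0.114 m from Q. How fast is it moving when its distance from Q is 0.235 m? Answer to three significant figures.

8.99×10⁻³ m/s

Only the electrostatic force acts, so mechanical energy is conserved: ½mv² = U₁ − U₂ = kQq(1/r₁ − 1/r₂).
U₁ − U₂ = (8.99×10⁹ N·m²/C²)(6.04×10⁻⁹ C)(4.43×10⁻⁹ C)(1/0.114 − 1/0.235) = 1.09×10⁻⁶ J.
v = √(2·1.09×10⁻⁶/0.0269) = 8.99×10⁻³ m/s.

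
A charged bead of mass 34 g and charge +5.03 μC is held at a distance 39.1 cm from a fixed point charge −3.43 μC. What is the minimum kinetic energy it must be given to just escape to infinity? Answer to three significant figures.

0.397 J

To just escape, total mechanical energy must reach zero at infinity: ½mv²_min + U = 0, so ½mv²_min = −U = |kQq|/r.
|U| = |kQq|/r = (8.99×10⁹ N·m²/C²)(3.43×10⁻⁶)(5.03×10⁻⁶)/(0.391) = 0.397 J.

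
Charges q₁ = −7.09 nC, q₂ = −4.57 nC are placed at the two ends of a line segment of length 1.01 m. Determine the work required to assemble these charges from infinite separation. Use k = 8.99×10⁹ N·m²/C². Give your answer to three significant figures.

The work to assemble the configuration equals its total potential energy, U = Σ kqᵢqⱼ/rᵢⱼ over all pairs.
The separation is r = 1.01 m.
U = (2.88×10⁻⁷) = 2.88×10⁻⁷ J.

2.88×10⁻⁷ J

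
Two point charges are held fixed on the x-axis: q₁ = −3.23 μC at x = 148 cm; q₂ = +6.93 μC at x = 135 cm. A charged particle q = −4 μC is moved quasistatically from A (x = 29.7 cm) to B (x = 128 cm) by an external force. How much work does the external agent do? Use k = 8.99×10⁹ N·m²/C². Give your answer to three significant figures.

For quasistatic motion the external work equals the change in potential energy: W_ext = qΔV = q(V_B − V_A).
At A: distances to the source charges are 1.18 m, 1.05 m; V_A = Σ kqᵢ/rᵢ = 3.46×10⁴ V.
At B: distances to the source charges are 0.200 m, 0.0700 m; V_B = Σ kqᵢ/rᵢ = 7.45×10⁵ V.
ΔV = V_B − V_A = 7.10×10⁵ V.
W_ext = qΔV = (-4.00×10⁻⁶ C)(7.10×10⁵ V) = -2.84 J.

-2.84 J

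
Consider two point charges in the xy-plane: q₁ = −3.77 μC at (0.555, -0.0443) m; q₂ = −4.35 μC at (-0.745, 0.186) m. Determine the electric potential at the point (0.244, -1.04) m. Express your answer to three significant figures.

-5.73×10⁴ V

Electric potential is a scalar, so the contributions from each charge add algebraically: V = Σ kqᵢ/rᵢ.
Distances from the field point to each charge: r₁ = 1.04 m, r₂ = 1.58 m.
V = k[(-3.77×10⁻⁶)/(1.04) + (-4.35×10⁻⁶)/(1.58)] = -5.73×10⁴ V.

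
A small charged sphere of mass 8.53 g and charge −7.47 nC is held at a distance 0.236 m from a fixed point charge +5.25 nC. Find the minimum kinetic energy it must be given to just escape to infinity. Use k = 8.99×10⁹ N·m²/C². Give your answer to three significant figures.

1.49×10⁻⁶ J

To just escape, total mechanical energy must reach zero at infinity: ½mv²_min + U = 0, so ½mv²_min = −U = |kQq|/r.
|U| = |kQq|/r = (8.99×10⁹ N·m²/C²)(5.25×10⁻⁹)(7.47×10⁻⁹)/(0.236) = 1.49×10⁻⁶ J.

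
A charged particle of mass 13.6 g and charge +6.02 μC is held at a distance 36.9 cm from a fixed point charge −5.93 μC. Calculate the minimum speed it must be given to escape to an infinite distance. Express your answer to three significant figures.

To just escape, total mechanical energy must reach zero at infinity: ½mv²_min + U = 0, so ½mv²_min = −U = |kQq|/r.
|U| = |kQq|/r = (8.99×10⁹ N·m²/C²)(5.93×10⁻⁶)(6.02×10⁻⁶)/(0.369) = 0.870 J.
v_min = √(2|U|/m) = √(2·0.870/0.0136) = 11.3 m/s.

11.3 m/s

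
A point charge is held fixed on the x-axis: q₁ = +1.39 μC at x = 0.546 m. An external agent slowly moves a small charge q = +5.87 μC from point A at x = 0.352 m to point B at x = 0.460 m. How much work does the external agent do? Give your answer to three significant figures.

0.475 J

For quasistatic motion the external work equals the change in potential energy: W_ext = qΔV = q(V_B − V_A).
At A: distance to the source charge is 0.194 m; V_A = kq₁/r = 6.44×10⁴ V.
At B: distance to the source charge is 0.0860 m; V_B = kq₁/r = 1.45×10⁵ V.
ΔV = V_B − V_A = 8.09×10⁴ V.
W_ext = qΔV = (5.87×10⁻⁶ C)(8.09×10⁴ V) = 0.475 J.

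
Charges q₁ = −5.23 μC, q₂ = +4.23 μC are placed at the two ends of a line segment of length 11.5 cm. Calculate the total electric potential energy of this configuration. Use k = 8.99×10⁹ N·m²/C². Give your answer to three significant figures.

-1.73 J

The assembly work is the sum of pairwise potential energies, U = Σ_{i<j} kqᵢqⱼ/rᵢⱼ.
The separation is r = 0.115 m.
U = (-1.73) = -1.73 J.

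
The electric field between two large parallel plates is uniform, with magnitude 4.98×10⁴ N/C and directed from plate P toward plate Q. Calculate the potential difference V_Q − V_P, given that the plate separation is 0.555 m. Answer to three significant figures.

In a uniform field, potential decreases in the direction of E: ΔV = −E·d for a displacement d parallel to E.
Going from P to Q is a displacement of 0.555 m along the field, so V_Q − V_P = −Ed = -2.76×10⁴ V.

-2.76×10⁴ V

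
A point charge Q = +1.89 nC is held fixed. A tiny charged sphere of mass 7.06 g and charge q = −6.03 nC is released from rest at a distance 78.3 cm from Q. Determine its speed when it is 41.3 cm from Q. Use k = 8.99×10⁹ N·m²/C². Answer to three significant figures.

5.76×10⁻³ m/s

Only the electrostatic force acts, so mechanical energy is conserved: ½mv² = U₁ − U₂ = kQq(1/r₁ − 1/r₂).
U₁ − U₂ = (8.99×10⁹ N·m²/C²)(1.89×10⁻⁹ C)(-6.03×10⁻⁹ C)(1/0.783 − 1/0.413) = 1.17×10⁻⁷ J.
v = √(2·1.17×10⁻⁷/7.06×10⁻³) = 5.76×10⁻³ m/s.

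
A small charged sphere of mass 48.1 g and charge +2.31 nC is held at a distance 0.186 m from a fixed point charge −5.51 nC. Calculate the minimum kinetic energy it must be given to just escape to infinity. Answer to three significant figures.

6.15×10⁻⁷ J

To just escape, total mechanical energy must reach zero at infinity: ½mv²_min + U = 0, so ½mv²_min = −U = |kQq|/r.
|U| = |kQq|/r = (8.99×10⁹ N·m²/C²)(5.51×10⁻⁹)(2.31×10⁻⁹)/(0.186) = 6.15×10⁻⁷ J.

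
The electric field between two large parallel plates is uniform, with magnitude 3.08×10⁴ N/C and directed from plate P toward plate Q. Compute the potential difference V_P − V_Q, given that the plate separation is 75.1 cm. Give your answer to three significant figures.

2.31×10⁴ V

In a uniform field, potential decreases in the direction of E: ΔV = −E·d for a displacement d parallel to E.
Going from Q to P is a displacement of 75.1 cm opposite to the field, so V_P − V_Q = +Ed = 2.31×10⁴ V.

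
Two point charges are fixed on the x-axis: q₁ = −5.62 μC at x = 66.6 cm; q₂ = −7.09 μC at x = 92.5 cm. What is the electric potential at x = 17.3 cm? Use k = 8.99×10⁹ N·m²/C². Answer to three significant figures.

The total potential is the scalar sum of each charge's contribution, V = Σ kqᵢ/rᵢ.
Distances from the field point to each charge: r₁ = 0.493 m, r₂ = 0.752 m.
V = k[(-5.62×10⁻⁶)/(0.493) + (-7.09×10⁻⁶)/(0.752)] = -1.87×10⁵ V.

-1.87×10⁵ V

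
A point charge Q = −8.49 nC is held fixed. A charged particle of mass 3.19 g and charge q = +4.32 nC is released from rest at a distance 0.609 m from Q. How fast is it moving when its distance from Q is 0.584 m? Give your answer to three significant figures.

Only the electrostatic force acts, so mechanical energy is conserved: ½mv² = U₁ − U₂ = kQq(1/r₁ − 1/r₂).
U₁ − U₂ = (8.99×10⁹ N·m²/C²)(-8.49×10⁻⁹ C)(4.32×10⁻⁹ C)(1/0.609 − 1/0.584) = 2.32×10⁻⁸ J.
v = √(2·2.32×10⁻⁸/3.19×10⁻³) = 3.81×10⁻³ m/s.

3.81×10⁻³ m/s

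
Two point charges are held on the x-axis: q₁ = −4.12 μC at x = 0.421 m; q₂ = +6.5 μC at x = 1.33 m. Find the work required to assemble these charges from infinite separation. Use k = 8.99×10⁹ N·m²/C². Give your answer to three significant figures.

-0.265 J

The work to assemble the configuration equals its total potential energy, U = Σ kqᵢqⱼ/rᵢⱼ over all pairs.
Pair separations: r₁₂ = 0.909 m.
U = (-0.265) = -0.265 J.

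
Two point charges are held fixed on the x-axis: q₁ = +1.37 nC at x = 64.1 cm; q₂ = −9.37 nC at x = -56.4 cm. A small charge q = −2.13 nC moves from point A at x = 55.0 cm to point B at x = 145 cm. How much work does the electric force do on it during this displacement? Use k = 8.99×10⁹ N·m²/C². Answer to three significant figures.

The work done by the electric force is W_field = −ΔU = −q(V_B − V_A) = q(V_A − V_B).
At A: distances to the source charges are 0.0910 m, 1.11 m; V_A = Σ kqᵢ/rᵢ = 59.7 V.
At B: distances to the source charges are 0.809 m, 2.01 m; V_B = Σ kqᵢ/rᵢ = -26.6 V.
ΔV = V_B − V_A = -86.3 V.
W_field = −qΔV = −(-2.13×10⁻⁹ C)(-86.3 V) = -1.84×10⁻⁷ J.

-1.84×10⁻⁷ J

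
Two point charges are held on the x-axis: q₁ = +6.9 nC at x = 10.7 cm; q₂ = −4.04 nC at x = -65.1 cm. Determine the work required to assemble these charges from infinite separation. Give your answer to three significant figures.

-3.31×10⁻⁷ J

The work to assemble the configuration equals its total potential energy, U = Σ kqᵢqⱼ/rᵢⱼ over all pairs.
Pair separations: r₁₂ = 0.758 m.
U = (-3.31×10⁻⁷) = -3.31×10⁻⁷ J.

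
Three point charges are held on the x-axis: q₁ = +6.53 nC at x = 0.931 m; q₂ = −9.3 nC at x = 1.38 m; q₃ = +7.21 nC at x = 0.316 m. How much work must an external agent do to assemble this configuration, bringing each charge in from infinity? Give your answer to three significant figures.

The work to assemble the configuration equals its total potential energy, U = Σ kqᵢqⱼ/rᵢⱼ over all pairs.
Pair separations: r₁₂ = 0.449 m, r₁₃ = 0.615 m, r₂₃ = 1.06 m.
U = (-1.22×10⁻⁶) + (6.88×10⁻⁷) + (-5.67×10⁻⁷) = -1.09×10⁻⁶ J.

-1.09×10⁻⁶ J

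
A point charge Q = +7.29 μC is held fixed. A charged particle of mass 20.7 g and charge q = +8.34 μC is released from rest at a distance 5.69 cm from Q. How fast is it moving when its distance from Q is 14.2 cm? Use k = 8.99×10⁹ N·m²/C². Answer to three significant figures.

23.6 m/s

Only the electrostatic force acts, so mechanical energy is conserved: ½mv² = U₁ − U₂ = kQq(1/r₁ − 1/r₂).
U₁ − U₂ = (8.99×10⁹ N·m²/C²)(7.29×10⁻⁶ C)(8.34×10⁻⁶ C)(1/0.0569 − 1/0.142) = 5.76 J.
v = √(2·5.76/0.0207) = 23.6 m/s.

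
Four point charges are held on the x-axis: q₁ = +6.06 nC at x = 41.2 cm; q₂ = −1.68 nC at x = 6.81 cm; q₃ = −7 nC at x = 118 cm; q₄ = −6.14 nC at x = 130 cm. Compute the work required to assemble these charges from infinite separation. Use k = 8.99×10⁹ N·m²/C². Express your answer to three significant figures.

2.25×10⁻⁶ J

The work to assemble the configuration equals its total potential energy, U = Σ kqᵢqⱼ/rᵢⱼ over all pairs.
Pair separations: r₁₂ = 0.344 m, r₁₃ = 0.768 m, r₁₄ = 0.888 m, r₂₃ = 1.11 m, r₂₄ = 1.23 m, r₃₄ = 0.120 m.
Summing all 6 pair terms gives U = 2.25×10⁻⁶ J.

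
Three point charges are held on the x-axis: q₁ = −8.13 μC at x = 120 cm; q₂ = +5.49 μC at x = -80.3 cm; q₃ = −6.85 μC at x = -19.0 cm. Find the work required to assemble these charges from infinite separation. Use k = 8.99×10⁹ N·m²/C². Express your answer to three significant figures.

The work to assemble the configuration equals its total potential energy, U = Σ kqᵢqⱼ/rᵢⱼ over all pairs.
Pair separations: r₁₂ = 2.00 m, r₁₃ = 1.39 m, r₂₃ = 0.613 m.
U = (-0.200) + (0.360) + (-0.552) = -0.392 J.

-0.392 J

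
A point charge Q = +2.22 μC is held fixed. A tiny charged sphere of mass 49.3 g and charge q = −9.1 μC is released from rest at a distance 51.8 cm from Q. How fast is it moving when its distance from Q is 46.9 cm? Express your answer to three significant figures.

Only the electrostatic force acts, so mechanical energy is conserved: ½mv² = U₁ − U₂ = kQq(1/r₁ − 1/r₂).
U₁ − U₂ = (8.99×10⁹ N·m²/C²)(2.22×10⁻⁶ C)(-9.10×10⁻⁶ C)(1/0.518 − 1/0.469) = 0.0366 J.
v = √(2·0.0366/0.0493) = 1.22 m/s.

1.22 m/s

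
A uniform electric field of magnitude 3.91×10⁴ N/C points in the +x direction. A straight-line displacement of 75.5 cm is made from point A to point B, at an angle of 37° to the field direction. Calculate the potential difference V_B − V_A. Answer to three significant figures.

-2.36×10⁴ V

Only the component of displacement along E changes the potential: ΔV = −E·d·cosθ.
ΔV = −(3.91×10⁴ V/m)(0.755 m)cos37° = -2.36×10⁴ V.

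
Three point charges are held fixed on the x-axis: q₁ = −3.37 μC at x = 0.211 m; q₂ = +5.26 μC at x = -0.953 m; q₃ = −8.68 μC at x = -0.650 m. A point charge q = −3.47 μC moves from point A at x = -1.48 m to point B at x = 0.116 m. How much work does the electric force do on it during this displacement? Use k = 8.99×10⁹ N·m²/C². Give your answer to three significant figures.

The work done by the electric force is W_field = −ΔU = −q(V_B − V_A) = q(V_A − V_B).
At A: distances to the source charges are 1.69 m, 0.527 m, 0.830 m; V_A = Σ kqᵢ/rᵢ = -2.22×10⁴ V.
At B: distances to the source charges are 0.0950 m, 1.07 m, 0.766 m; V_B = Σ kqᵢ/rᵢ = -3.77×10⁵ V.
ΔV = V_B − V_A = -3.54×10⁵ V.
W_field = −qΔV = −(-3.47×10⁻⁶ C)(-3.54×10⁵ V) = -1.23 J.

-1.23 J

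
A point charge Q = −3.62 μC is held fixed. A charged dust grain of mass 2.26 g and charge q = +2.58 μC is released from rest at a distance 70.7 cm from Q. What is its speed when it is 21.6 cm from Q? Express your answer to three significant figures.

Only the electrostatic force acts, so mechanical energy is conserved: ½mv² = U₁ − U₂ = kQq(1/r₁ − 1/r₂).
U₁ − U₂ = (8.99×10⁹ N·m²/C²)(-3.62×10⁻⁶ C)(2.58×10⁻⁶ C)(1/0.707 − 1/0.216) = 0.270 J.
v = √(2·0.270/2.26×10⁻³) = 15.5 m/s.

15.5 m/s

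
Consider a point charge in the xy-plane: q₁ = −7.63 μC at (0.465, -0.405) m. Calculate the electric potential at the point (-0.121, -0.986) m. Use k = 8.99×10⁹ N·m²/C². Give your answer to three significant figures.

-8.31×10⁴ V

The total potential is the scalar sum of each charge's contribution, V = Σ kqᵢ/rᵢ.
Distances from the field point to each charge: r₁ = 0.825 m.
V = k[(-7.63×10⁻⁶)/(0.825)] = -8.31×10⁴ V.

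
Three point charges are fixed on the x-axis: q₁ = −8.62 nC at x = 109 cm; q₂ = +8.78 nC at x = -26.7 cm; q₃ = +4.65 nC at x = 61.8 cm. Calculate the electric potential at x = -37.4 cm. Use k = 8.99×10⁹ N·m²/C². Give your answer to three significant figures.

Electric potential is a scalar, so the contributions from each charge add algebraically: V = Σ kqᵢ/rᵢ.
Distances from the field point to each charge: r₁ = 1.46 m, r₂ = 0.107 m, r₃ = 0.992 m.
V = k[(-8.62×10⁻⁹)/(1.46) + (8.78×10⁻⁹)/(0.107) + (4.65×10⁻⁹)/(0.992)] = 727 V.

727 V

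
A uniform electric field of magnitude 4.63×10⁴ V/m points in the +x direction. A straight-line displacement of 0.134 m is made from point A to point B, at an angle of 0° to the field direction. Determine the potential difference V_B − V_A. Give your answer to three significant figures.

-6200 V

Only the component of displacement along E changes the potential: ΔV = −E·d·cosθ.
ΔV = −(4.63×10⁴ V/m)(0.134 m)cos0° = -6200 V.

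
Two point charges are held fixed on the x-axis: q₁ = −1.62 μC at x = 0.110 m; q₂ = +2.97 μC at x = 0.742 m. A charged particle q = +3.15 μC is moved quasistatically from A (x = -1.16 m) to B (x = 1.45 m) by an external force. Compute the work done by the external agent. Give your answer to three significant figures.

0.0765 J

For quasistatic motion the external work equals the change in potential energy: W_ext = qΔV = q(V_B − V_A).
At A: distances to the source charges are 1.27 m, 1.90 m; V_A = Σ kqᵢ/rᵢ = 2570 V.
At B: distances to the source charges are 1.34 m, 0.708 m; V_B = Σ kqᵢ/rᵢ = 2.68×10⁴ V.
ΔV = V_B − V_A = 2.43×10⁴ V.
W_ext = qΔV = (3.15×10⁻⁶ C)(2.43×10⁴ V) = 0.0765 J.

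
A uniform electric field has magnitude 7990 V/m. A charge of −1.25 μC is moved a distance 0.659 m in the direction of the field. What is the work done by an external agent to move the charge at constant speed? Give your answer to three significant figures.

The potential change for a displacement 0.659 m in the direction of the field is ΔV = −Ed = -5270 V.
W_ext = qΔV = 6.58×10⁻³ J.

6.58×10⁻³ J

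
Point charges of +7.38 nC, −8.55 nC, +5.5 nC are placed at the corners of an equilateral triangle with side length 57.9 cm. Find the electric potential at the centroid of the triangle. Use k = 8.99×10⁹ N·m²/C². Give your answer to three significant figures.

The total potential is the scalar sum of each charge's contribution, V = Σ kqᵢ/rᵢ.
The distance from each vertex to the centroid is a/√3 = 0.334 m.
V = k[(7.38×10⁻⁹)/(0.334) + (-8.55×10⁻⁹)/(0.334) + (5.50×10⁻⁹)/(0.334)] = 116 V.

116 V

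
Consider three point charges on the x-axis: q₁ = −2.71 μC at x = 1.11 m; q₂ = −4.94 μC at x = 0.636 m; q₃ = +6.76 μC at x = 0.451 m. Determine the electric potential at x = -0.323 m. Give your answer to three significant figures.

The total potential is the scalar sum of each charge's contribution, V = Σ kqᵢ/rᵢ.
Distances from the field point to each charge: r₁ = 1.43 m, r₂ = 0.959 m, r₃ = 0.774 m.
V = k[(-2.71×10⁻⁶)/(1.43) + (-4.94×10⁻⁶)/(0.959) + (6.76×10⁻⁶)/(0.774)] = 1.52×10⁴ V.

1.52×10⁴ V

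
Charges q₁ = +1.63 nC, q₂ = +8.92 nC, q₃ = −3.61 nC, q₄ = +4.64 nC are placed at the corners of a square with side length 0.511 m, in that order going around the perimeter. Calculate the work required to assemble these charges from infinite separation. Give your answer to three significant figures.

-3.07×10⁻⁸ J

The assembly work is the sum of pairwise potential energies, U = Σ_{i<j} kqᵢqⱼ/rᵢⱼ.
The four side pairs have separation 0.511 m and the two diagonal pairs 0.723 m.
Summing all 6 pair terms gives U = -3.07×10⁻⁸ J.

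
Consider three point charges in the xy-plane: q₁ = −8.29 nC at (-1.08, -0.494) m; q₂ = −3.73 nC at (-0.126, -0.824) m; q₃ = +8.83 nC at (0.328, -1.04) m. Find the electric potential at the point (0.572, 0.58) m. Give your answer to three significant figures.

-10.8 V

Electric potential is a scalar, so the contributions from each charge add algebraically: V = Σ kqᵢ/rᵢ.
Distances from the field point to each charge: r₁ = 1.97 m, r₂ = 1.57 m, r₃ = 1.64 m.
V = k[(-8.29×10⁻⁹)/(1.97) + (-3.73×10⁻⁹)/(1.57) + (8.83×10⁻⁹)/(1.64)] = -10.8 V.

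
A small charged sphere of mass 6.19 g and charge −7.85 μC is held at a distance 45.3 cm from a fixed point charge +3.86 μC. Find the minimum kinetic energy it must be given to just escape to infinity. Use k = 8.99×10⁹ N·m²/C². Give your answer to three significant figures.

To just escape, total mechanical energy must reach zero at infinity: ½mv²_min + U = 0, so ½mv²_min = −U = |kQq|/r.
|U| = |kQq|/r = (8.99×10⁹ N·m²/C²)(3.86×10⁻⁶)(7.85×10⁻⁶)/(0.453) = 0.601 J.

0.601 J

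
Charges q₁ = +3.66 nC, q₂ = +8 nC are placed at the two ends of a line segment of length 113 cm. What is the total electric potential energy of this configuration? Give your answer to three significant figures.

2.33×10⁻⁷ J

The assembly work is the sum of pairwise potential energies, U = Σ_{i<j} kqᵢqⱼ/rᵢⱼ.
The separation is r = 1.13 m.
U = (2.33×10⁻⁷) = 2.33×10⁻⁷ J.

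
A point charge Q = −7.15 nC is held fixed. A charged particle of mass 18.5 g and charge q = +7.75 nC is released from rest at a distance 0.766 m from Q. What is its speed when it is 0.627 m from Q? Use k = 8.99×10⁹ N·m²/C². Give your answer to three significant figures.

Only the electrostatic force acts, so mechanical energy is conserved: ½mv² = U₁ − U₂ = kQq(1/r₁ − 1/r₂).
U₁ − U₂ = (8.99×10⁹ N·m²/C²)(-7.15×10⁻⁹ C)(7.75×10⁻⁹ C)(1/0.766 − 1/0.627) = 1.44×10⁻⁷ J.
v = √(2·1.44×10⁻⁷/0.0185) = 3.95×10⁻³ m/s.

3.95×10⁻³ m/s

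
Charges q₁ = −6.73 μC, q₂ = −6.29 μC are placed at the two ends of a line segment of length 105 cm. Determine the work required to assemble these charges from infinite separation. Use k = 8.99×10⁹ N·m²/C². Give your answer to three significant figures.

The work to assemble the configuration equals its total potential energy, U = Σ kqᵢqⱼ/rᵢⱼ over all pairs.
The separation is r = 1.05 m.
U = (0.362) = 0.362 J.

0.362 J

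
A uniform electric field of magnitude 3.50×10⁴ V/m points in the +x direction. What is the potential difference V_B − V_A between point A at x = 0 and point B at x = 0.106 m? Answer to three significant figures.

In a uniform field, potential decreases in the direction of E: V_B − V_A = −E·Δx.
V_B − V_A = −(3.50×10⁴ V/m)(0.106 m) = -3710 V.

-3710 V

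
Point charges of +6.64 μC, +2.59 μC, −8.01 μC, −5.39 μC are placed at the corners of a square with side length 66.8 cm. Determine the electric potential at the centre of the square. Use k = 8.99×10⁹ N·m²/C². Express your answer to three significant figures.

-7.94×10⁴ V

Electric potential is a scalar, so the contributions from each charge add algebraically: V = Σ kqᵢ/rᵢ.
The distance from each corner to the centre is a√2/2 = 0.472 m.
V = k[(6.64×10⁻⁶)/(0.472) + (2.59×10⁻⁶)/(0.472) + (-8.01×10⁻⁶)/(0.472) + (-5.39×10⁻⁶)/(0.472)] = -7.94×10⁴ V.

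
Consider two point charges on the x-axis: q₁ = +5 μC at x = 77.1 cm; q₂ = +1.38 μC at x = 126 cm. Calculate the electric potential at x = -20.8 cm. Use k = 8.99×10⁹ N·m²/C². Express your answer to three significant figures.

5.44×10⁴ V

Electric potential is a scalar, so the contributions from each charge add algebraically: V = Σ kqᵢ/rᵢ.
Distances from the field point to each charge: r₁ = 0.979 m, r₂ = 1.47 m.
V = k[(5.00×10⁻⁶)/(0.979) + (1.38×10⁻⁶)/(1.47)] = 5.44×10⁴ V.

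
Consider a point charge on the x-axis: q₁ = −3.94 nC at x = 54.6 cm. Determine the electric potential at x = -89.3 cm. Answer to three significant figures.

The total potential is the scalar sum of each charge's contribution, V = Σ kqᵢ/rᵢ.
V = k[(-3.94×10⁻⁹)/(1.44)] = -24.6 V.

-24.6 V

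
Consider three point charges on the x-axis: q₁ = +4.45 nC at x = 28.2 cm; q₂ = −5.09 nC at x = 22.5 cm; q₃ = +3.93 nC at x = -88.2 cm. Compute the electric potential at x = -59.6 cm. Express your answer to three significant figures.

Electric potential is a scalar, so the contributions from each charge add algebraically: V = Σ kqᵢ/rᵢ.
Distances from the field point to each charge: r₁ = 0.878 m, r₂ = 0.821 m, r₃ = 0.286 m.
V = k[(4.45×10⁻⁹)/(0.878) + (-5.09×10⁻⁹)/(0.821) + (3.93×10⁻⁹)/(0.286)] = 113 V.

113 V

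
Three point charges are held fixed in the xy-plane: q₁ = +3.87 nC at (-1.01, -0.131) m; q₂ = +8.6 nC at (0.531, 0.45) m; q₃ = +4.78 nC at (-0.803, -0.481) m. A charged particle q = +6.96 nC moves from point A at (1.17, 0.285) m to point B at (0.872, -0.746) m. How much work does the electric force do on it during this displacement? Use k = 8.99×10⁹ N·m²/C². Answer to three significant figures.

3.34×10⁻⁷ J

The work done by the electric force is W_field = −ΔU = −q(V_B − V_A) = q(V_A − V_B).
At A: distances to the source charges are 2.22 m, 0.660 m, 2.12 m; V_A = Σ kqᵢ/rᵢ = 153 V.
At B: distances to the source charges are 1.98 m, 1.24 m, 1.70 m; V_B = Σ kqᵢ/rᵢ = 105 V.
ΔV = V_B − V_A = -48.1 V.
W_field = −qΔV = −(6.96×10⁻⁹ C)(-48.1 V) = 3.34×10⁻⁷ J.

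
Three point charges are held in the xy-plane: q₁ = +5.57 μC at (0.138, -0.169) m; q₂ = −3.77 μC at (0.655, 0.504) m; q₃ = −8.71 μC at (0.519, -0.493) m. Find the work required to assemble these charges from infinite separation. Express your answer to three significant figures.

The work to assemble the configuration equals its total potential energy, U = Σ kqᵢqⱼ/rᵢⱼ over all pairs.
Pair separations: r₁₂ = 0.849 m, r₁₃ = 0.500 m, r₂₃ = 1.01 m.
U = (-0.222) + (-0.872) + (0.293) = -0.801 J.

-0.801 J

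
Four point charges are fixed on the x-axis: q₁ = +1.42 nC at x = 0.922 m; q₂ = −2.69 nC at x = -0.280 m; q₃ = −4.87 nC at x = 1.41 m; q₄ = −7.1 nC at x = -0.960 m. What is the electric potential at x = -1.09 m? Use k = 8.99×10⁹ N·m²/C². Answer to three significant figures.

-532 V

The total potential is the scalar sum of each charge's contribution, V = Σ kqᵢ/rᵢ.
Distances from the field point to each charge: r₁ = 2.01 m, r₂ = 0.810 m, r₃ = 2.50 m, r₄ = 0.130 m.
V = k[(1.42×10⁻⁹)/(2.01) + (-2.69×10⁻⁹)/(0.810) + (-4.87×10⁻⁹)/(2.50) + (-7.10×10⁻⁹)/(0.130)] = -532 V.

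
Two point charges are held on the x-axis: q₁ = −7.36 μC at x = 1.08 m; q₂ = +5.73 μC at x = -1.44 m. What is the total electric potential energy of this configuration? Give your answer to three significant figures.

The work to assemble the configuration equals its total potential energy, U = Σ kqᵢqⱼ/rᵢⱼ over all pairs.
Pair separations: r₁₂ = 2.52 m.
U = (-0.150) = -0.150 J.

-0.150 J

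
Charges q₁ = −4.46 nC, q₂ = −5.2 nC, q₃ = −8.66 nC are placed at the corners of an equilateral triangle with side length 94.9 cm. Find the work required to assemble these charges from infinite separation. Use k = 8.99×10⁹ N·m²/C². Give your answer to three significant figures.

The assembly work is the sum of pairwise potential energies, U = Σ_{i<j} kqᵢqⱼ/rᵢⱼ.
All three pair separations equal the side length, 0.949 m.
U = (2.20×10⁻⁷) + (3.66×10⁻⁷) + (4.27×10⁻⁷) = 1.01×10⁻⁶ J.

1.01×10⁻⁶ J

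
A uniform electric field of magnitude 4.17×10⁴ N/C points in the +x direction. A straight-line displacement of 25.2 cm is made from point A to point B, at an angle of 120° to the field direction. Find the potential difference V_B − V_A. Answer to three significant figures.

Only the component of displacement along E changes the potential: ΔV = −E·d·cosθ.
ΔV = −(4.17×10⁴ V/m)(0.252 m)cos120° = 5250 V.

5250 V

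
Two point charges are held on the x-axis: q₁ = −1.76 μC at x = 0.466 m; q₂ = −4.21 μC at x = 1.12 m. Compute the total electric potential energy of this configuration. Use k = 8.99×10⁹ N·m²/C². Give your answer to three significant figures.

0.102 J

The work to assemble the configuration equals its total potential energy, U = Σ kqᵢqⱼ/rᵢⱼ over all pairs.
Pair separations: r₁₂ = 0.654 m.
U = (0.102) = 0.102 J.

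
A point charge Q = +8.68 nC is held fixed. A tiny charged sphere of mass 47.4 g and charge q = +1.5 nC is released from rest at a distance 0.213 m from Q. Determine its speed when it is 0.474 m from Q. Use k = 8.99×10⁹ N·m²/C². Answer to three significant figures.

Only the electrostatic force acts, so mechanical energy is conserved: ½mv² = U₁ − U₂ = kQq(1/r₁ − 1/r₂).
U₁ − U₂ = (8.99×10⁹ N·m²/C²)(8.68×10⁻⁹ C)(1.50×10⁻⁹ C)(1/0.213 − 1/0.474) = 3.03×10⁻⁷ J.
v = √(2·3.03×10⁻⁷/0.0474) = 3.57×10⁻³ m/s.

3.57×10⁻³ m/s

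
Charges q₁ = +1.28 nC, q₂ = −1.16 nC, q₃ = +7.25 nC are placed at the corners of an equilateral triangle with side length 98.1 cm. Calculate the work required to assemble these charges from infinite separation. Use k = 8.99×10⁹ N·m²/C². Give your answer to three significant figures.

-5.63×10⁻⁹ J

The assembly work is the sum of pairwise potential energies, U = Σ_{i<j} kqᵢqⱼ/rᵢⱼ.
All three pair separations equal the side length, 0.981 m.
U = (-1.36×10⁻⁸) + (8.50×10⁻⁸) + (-7.71×10⁻⁸) = -5.63×10⁻⁹ J.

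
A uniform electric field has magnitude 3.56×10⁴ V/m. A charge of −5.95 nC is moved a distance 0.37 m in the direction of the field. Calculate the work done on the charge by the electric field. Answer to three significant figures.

The potential change for a displacement 0.37 m in the direction of the field is ΔV = −Ed = -1.32×10⁴ V.
W_field = −qΔV = -7.84×10⁻⁵ J.

-7.84×10⁻⁵ J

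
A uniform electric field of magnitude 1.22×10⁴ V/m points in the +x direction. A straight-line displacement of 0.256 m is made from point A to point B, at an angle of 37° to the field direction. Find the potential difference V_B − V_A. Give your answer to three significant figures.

Only the component of displacement along E changes the potential: ΔV = −E·d·cosθ.
ΔV = −(1.22×10⁴ V/m)(0.256 m)cos37° = -2490 V.

-2490 V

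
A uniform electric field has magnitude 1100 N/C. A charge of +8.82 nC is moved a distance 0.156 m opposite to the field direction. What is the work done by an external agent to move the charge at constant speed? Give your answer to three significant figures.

The potential change for a displacement 0.156 m opposite to the field direction is ΔV = +Ed = 172 V.
W_ext = qΔV = 1.51×10⁻⁶ J.

1.51×10⁻⁶ J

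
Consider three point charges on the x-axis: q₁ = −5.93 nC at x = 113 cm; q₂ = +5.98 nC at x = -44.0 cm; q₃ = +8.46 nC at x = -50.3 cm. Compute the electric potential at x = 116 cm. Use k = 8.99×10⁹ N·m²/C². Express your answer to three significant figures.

The total potential is the scalar sum of each charge's contribution, V = Σ kqᵢ/rᵢ.
Distances from the field point to each charge: r₁ = 0.0300 m, r₂ = 1.60 m, r₃ = 1.66 m.
V = k[(-5.93×10⁻⁹)/(0.0300) + (5.98×10⁻⁹)/(1.60) + (8.46×10⁻⁹)/(1.66)] = -1700 V.

-1700 V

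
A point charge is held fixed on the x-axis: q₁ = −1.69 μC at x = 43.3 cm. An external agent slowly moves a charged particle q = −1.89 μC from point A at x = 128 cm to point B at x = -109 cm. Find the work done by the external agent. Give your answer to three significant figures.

For quasistatic motion the external work equals the change in potential energy: W_ext = qΔV = q(V_B − V_A).
At A: distance to the source charge is 0.847 m; V_A = kq₁/r = -1.79×10⁴ V.
At B: distance to the source charge is 1.52 m; V_B = kq₁/r = -9980 V.
ΔV = V_B − V_A = 7960 V.
W_ext = qΔV = (-1.89×10⁻⁶ C)(7960 V) = -0.0150 J.

-0.0150 J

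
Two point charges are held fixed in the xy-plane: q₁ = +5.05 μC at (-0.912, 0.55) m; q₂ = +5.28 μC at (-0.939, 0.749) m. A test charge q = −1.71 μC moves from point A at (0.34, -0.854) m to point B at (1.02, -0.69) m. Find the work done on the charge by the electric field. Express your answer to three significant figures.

-0.0136 J

The work done by the electric force is W_field = −ΔU = −q(V_B − V_A) = q(V_A − V_B).
At A: distances to the source charges are 1.88 m, 2.05 m; V_A = Σ kqᵢ/rᵢ = 4.73×10⁴ V.
At B: distances to the source charges are 2.30 m, 2.43 m; V_B = Σ kqᵢ/rᵢ = 3.93×10⁴ V.
ΔV = V_B − V_A = -7980 V.
W_field = −qΔV = −(-1.71×10⁻⁶ C)(-7980 V) = -0.0136 J.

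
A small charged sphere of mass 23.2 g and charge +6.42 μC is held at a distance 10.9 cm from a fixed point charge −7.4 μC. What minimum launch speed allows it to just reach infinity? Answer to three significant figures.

18.4 m/s

To just escape, total mechanical energy must reach zero at infinity: ½mv²_min + U = 0, so ½mv²_min = −U = |kQq|/r.
|U| = |kQq|/r = (8.99×10⁹ N·m²/C²)(7.40×10⁻⁶)(6.42×10⁻⁶)/(0.109) = 3.92 J.
v_min = √(2|U|/m) = √(2·3.92/0.0232) = 18.4 m/s.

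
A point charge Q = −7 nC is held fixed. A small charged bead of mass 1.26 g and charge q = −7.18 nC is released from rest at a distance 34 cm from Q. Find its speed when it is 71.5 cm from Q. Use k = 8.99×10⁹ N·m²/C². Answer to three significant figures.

Only the electrostatic force acts, so mechanical energy is conserved: ½mv² = U₁ − U₂ = kQq(1/r₁ − 1/r₂).
U₁ − U₂ = (8.99×10⁹ N·m²/C²)(-7.00×10⁻⁹ C)(-7.18×10⁻⁹ C)(1/0.340 − 1/0.715) = 6.97×10⁻⁷ J.
v = √(2·6.97×10⁻⁷/1.26×10⁻³) = 0.0333 m/s.

0.0333 m/s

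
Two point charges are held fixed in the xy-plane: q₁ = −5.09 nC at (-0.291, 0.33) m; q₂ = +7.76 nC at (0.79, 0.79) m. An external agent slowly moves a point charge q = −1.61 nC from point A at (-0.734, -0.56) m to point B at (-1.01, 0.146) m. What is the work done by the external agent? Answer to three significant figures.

2.16×10⁻⁸ J

For quasistatic motion the external work equals the change in potential energy: W_ext = qΔV = q(V_B − V_A).
At A: distances to the source charges are 0.994 m, 2.04 m; V_A = Σ kqᵢ/rᵢ = -11.8 V.
At B: distances to the source charges are 0.742 m, 1.91 m; V_B = Σ kqᵢ/rᵢ = -25.2 V.
ΔV = V_B − V_A = -13.4 V.
W_ext = qΔV = (-1.61×10⁻⁹ C)(-13.4 V) = 2.16×10⁻⁸ J.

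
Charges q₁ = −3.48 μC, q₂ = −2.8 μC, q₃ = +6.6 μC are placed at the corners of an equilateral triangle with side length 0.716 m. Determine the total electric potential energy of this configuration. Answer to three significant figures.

-0.398 J

The assembly work is the sum of pairwise potential energies, U = Σ_{i<j} kqᵢqⱼ/rᵢⱼ.
All three pair separations equal the side length, 0.716 m.
U = (0.122) + (-0.288) + (-0.232) = -0.398 J.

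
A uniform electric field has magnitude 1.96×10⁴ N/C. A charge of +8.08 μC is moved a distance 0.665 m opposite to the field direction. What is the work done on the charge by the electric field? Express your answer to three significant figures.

-0.105 J

The potential change for a displacement 0.665 m opposite to the field direction is ΔV = +Ed = 1.30×10⁴ V.
W_field = −qΔV = -0.105 J.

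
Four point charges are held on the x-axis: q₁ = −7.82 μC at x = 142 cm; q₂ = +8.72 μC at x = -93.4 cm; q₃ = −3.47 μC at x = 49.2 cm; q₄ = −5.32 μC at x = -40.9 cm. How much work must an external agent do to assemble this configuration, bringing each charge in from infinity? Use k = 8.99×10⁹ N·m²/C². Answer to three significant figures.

The assembly work is the sum of pairwise potential energies, U = Σ_{i<j} kqᵢqⱼ/rᵢⱼ.
Pair separations: r₁₂ = 2.35 m, r₁₃ = 0.928 m, r₁₄ = 1.83 m, r₂₃ = 1.43 m, r₂₄ = 0.525 m, r₃₄ = 0.901 m.
Summing all 6 pair terms gives U = -0.594 J.

-0.594 J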